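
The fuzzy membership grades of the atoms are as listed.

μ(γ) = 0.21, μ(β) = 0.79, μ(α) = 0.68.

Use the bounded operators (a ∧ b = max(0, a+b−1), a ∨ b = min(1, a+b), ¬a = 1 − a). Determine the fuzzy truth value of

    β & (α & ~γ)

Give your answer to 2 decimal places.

~γ = 1 − 0.21 = 0.79
α & ~γ = max(0, a+b−1) on (0.68, 0.79) = 0.47
β & (α & ~γ) = max(0, a+b−1) on (0.79, 0.47) = 0.26

0.26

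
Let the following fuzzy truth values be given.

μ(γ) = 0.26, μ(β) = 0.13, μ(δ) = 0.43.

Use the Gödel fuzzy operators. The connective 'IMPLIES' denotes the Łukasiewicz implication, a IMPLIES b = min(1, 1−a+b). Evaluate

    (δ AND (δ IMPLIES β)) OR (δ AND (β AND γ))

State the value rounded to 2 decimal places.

0.43

δ IMPLIES β  [Łukasiewicz: min(1, 1−a+b)] with a=0.43, b=0.13 → 0.70
δ AND (δ IMPLIES β) = min(a, b) on (0.43, 0.70) = 0.43
β AND γ = min(a, b) on (0.13, 0.26) = 0.13
δ AND (β AND γ) = min(a, b) on (0.43, 0.13) = 0.13
(δ AND (δ IMPLIES β)) OR (δ AND (β AND γ)) = max(a, b) on (0.43, 0.13) = 0.43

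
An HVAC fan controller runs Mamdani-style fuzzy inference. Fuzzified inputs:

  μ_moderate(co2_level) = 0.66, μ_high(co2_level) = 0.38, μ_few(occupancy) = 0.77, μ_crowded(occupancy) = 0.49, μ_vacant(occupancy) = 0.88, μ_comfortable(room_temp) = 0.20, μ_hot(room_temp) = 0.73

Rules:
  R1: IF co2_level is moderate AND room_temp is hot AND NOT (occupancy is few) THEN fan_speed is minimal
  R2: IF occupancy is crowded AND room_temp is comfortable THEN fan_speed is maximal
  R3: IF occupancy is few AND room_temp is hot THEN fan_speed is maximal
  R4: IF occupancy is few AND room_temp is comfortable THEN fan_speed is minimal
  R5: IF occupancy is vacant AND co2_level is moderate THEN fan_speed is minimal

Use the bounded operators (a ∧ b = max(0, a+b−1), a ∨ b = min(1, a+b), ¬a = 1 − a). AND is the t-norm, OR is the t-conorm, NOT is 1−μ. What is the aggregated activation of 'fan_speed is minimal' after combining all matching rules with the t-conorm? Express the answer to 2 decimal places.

R1: moderate=0.66, hot=0.73, ¬few=1−0.77=0.23; AND[max(0, a+b−1)] → w = 0.00
R2: crowded=0.49, comfortable=0.20; AND[max(0, a+b−1)] → w = 0.00
R3: few=0.77, hot=0.73; AND[max(0, a+b−1)] → w = 0.50
R4: few=0.77, comfortable=0.20; AND[max(0, a+b−1)] → w = 0.00
R5: vacant=0.88, moderate=0.66; AND[max(0, a+b−1)] → w = 0.54
Rules with consequent 'minimal': {R1, R4, R5} → strengths 0.00, 0.00, 0.54
Aggregate via t-conorm [min(1, a+b)]: 0.54

0.54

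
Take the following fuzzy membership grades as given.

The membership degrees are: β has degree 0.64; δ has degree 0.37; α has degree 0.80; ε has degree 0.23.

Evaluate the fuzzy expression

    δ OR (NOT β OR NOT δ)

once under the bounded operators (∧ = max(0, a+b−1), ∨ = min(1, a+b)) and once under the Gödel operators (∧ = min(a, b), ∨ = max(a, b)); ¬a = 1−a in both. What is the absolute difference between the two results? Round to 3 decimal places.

0.370

Under bounded:
  NOT β = 1 − 0.64 = 0.36
  NOT δ = 1 − 0.37 = 0.63
  NOT β OR NOT δ = min(1, a+b) on (0.36, 0.63) = 0.99
  δ OR (NOT β OR NOT δ) = min(1, a+b) on (0.37, 0.99) = 1.00
  → value = 1.0000
Under Gödel:
  NOT β = 1 − 0.64 = 0.36
  NOT δ = 1 − 0.37 = 0.63
  NOT β OR NOT δ = max(a, b) on (0.36, 0.63) = 0.63
  δ OR (NOT β OR NOT δ) = max(a, b) on (0.37, 0.63) = 0.63
  → value = 0.6300
|1.0000 − 0.6300| = 0.370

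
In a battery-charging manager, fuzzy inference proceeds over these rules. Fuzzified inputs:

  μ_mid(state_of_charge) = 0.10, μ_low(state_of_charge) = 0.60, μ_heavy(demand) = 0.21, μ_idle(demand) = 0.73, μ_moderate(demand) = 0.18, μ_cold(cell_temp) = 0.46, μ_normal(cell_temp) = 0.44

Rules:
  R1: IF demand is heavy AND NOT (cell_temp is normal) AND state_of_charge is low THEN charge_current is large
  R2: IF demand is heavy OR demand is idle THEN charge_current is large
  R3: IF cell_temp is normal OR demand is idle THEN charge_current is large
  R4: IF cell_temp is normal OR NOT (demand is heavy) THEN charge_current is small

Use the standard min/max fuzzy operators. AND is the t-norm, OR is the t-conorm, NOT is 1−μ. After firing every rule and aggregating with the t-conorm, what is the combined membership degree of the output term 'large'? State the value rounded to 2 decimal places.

R1: heavy=0.21, ¬normal=1−0.44=0.56, low=0.60; AND[min(a, b)] → w = 0.21
R2: heavy=0.21, idle=0.73; OR[max(a, b)] → w = 0.73
R3: normal=0.44, idle=0.73; OR[max(a, b)] → w = 0.73
R4: normal=0.44, ¬heavy=1−0.21=0.79; OR[max(a, b)] → w = 0.79
Rules with consequent 'large': {R1, R2, R3} → strengths 0.21, 0.73, 0.73
Aggregate via t-conorm [max(a, b)]: 0.73

0.73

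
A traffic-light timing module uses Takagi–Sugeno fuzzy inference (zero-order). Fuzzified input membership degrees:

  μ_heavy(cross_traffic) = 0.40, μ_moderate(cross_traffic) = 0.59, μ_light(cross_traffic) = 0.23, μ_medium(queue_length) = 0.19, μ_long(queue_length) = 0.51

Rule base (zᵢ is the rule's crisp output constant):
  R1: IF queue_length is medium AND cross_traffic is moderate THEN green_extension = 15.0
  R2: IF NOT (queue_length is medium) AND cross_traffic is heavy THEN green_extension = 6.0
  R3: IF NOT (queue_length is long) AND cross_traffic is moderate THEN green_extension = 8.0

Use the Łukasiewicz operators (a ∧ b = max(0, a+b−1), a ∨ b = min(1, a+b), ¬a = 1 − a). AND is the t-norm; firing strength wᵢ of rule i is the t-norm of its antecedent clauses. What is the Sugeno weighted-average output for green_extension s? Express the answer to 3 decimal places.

6.552

R1 (z=15.0): medium=0.19, moderate=0.59; AND[max(0, a+b−1)] → w = 0.00
R2 (z=6.0): ¬medium=1−0.19=0.81, heavy=0.40; AND[max(0, a+b−1)] → w = 0.21
R3 (z=8.0): ¬long=1−0.51=0.49, moderate=0.59; AND[max(0, a+b−1)] → w = 0.08
Weighted average = (0.00·15.0 + 0.21·6.0 + 0.08·8.0) / (0.00 + 0.21 + 0.08)
  = 1.9000 / 0.2900 = 6.552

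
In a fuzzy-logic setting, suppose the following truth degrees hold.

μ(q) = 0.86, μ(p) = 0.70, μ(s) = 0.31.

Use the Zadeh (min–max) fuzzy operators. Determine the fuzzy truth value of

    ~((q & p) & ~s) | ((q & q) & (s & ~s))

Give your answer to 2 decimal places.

q & p = min(a, b) on (0.86, 0.70) = 0.70
~s = 1 − 0.31 = 0.69
(q & p) & ~s = min(a, b) on (0.70, 0.69) = 0.69
~((q & p) & ~s) = 1 − 0.69 = 0.31
q & q = min(a, b) on (0.86, 0.86) = 0.86
~s = 1 − 0.31 = 0.69
s & ~s = min(a, b) on (0.31, 0.69) = 0.31
(q & q) & (s & ~s) = min(a, b) on (0.86, 0.31) = 0.31
~((q & p) & ~s) | ((q & q) & (s & ~s)) = max(a, b) on (0.31, 0.31) = 0.31

0.31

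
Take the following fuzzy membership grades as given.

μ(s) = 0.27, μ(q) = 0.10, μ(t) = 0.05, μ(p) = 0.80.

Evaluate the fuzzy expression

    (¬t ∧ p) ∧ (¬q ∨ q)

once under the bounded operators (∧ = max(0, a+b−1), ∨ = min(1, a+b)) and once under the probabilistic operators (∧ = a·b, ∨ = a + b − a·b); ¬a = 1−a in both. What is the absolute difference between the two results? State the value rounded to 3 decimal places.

0.058

Under bounded:
  ¬t = 1 − 0.05 = 0.95
  ¬t ∧ p = max(0, a+b−1) on (0.95, 0.80) = 0.75
  ¬q = 1 − 0.10 = 0.90
  ¬q ∨ q = min(1, a+b) on (0.90, 0.10) = 1.00
  (¬t ∧ p) ∧ (¬q ∨ q) = max(0, a+b−1) on (0.75, 1.00) = 0.75
  → value = 0.7500
Under probabilistic:
  ¬t = 1 − 0.0500 = 0.9500
  ¬t ∧ p = a·b on (0.9500, 0.8000) = 0.7600
  ¬q = 1 − 0.1000 = 0.9000
  ¬q ∨ q = a + b − a·b on (0.9000, 0.1000) = 0.9100
  (¬t ∧ p) ∧ (¬q ∨ q) = a·b on (0.7600, 0.9100) = 0.6916
  → value = 0.6916
|0.7500 − 0.6916| = 0.058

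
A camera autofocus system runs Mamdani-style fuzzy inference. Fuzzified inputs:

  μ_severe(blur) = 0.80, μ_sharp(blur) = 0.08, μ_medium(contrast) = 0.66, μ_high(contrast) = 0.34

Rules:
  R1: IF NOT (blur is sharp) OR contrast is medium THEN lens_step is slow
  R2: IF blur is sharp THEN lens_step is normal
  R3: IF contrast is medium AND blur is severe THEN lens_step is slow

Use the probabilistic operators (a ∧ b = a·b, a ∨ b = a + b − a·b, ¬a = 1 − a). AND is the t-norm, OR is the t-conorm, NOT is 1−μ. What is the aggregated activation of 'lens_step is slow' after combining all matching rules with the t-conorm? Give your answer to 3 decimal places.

0.987

R1: ¬sharp=1−0.08=0.92, medium=0.66; OR[a + b − a·b] → w = 0.9728
R2: sharp=0.08 → w = 0.0800
R3: medium=0.66, severe=0.80; AND[a·b] → w = 0.5280
Rules with consequent 'slow': {R1, R3} → strengths 0.9728, 0.5280
Aggregate via t-conorm [a + b − a·b]: 0.9872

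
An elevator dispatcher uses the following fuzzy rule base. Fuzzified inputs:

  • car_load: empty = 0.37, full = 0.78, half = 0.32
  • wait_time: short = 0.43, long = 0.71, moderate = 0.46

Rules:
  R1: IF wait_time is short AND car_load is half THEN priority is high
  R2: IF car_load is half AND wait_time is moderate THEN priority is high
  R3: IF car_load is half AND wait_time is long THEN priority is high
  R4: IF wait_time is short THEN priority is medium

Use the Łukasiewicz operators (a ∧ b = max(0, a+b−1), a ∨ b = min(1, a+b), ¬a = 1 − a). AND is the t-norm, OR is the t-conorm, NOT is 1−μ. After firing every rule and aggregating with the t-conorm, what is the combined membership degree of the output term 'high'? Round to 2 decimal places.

0.03

R1: short=0.43, half=0.32; AND[max(0, a+b−1)] → w = 0.00
R2: half=0.32, moderate=0.46; AND[max(0, a+b−1)] → w = 0.00
R3: half=0.32, long=0.71; AND[max(0, a+b−1)] → w = 0.03
R4: short=0.43 → w = 0.43
Rules with consequent 'high': {R1, R2, R3} → strengths 0.00, 0.00, 0.03
Aggregate via t-conorm [min(1, a+b)]: 0.03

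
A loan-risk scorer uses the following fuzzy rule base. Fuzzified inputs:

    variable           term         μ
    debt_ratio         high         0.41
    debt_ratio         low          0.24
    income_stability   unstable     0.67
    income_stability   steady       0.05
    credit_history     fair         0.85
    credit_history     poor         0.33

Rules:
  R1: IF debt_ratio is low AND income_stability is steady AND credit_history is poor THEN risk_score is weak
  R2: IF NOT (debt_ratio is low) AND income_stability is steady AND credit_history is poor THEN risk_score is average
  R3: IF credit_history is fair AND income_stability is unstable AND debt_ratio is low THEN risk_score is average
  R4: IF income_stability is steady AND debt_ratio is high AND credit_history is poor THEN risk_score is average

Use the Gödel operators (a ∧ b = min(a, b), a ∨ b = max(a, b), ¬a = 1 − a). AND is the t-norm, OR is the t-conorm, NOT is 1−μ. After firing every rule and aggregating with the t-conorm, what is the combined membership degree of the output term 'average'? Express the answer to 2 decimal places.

R1: low=0.24, steady=0.05, poor=0.33; AND[min(a, b)] → w = 0.05
R2: ¬low=1−0.24=0.76, steady=0.05, poor=0.33; AND[min(a, b)] → w = 0.05
R3: fair=0.85, unstable=0.67, low=0.24; AND[min(a, b)] → w = 0.24
R4: steady=0.05, high=0.41, poor=0.33; AND[min(a, b)] → w = 0.05
Rules with consequent 'average': {R2, R3, R4} → strengths 0.05, 0.24, 0.05
Aggregate via t-conorm [max(a, b)]: 0.24

0.24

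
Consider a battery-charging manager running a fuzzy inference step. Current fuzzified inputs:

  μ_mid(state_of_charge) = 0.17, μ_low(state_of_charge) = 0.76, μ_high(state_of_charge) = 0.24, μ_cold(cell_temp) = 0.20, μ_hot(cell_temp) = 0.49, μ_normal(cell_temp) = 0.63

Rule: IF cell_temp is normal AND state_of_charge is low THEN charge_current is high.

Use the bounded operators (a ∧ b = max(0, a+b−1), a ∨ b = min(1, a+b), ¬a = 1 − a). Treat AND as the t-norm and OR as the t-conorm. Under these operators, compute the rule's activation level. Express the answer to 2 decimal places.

firing strength: normal=0.63, low=0.76; AND[max(0, a+b−1)] → w = 0.39

0.39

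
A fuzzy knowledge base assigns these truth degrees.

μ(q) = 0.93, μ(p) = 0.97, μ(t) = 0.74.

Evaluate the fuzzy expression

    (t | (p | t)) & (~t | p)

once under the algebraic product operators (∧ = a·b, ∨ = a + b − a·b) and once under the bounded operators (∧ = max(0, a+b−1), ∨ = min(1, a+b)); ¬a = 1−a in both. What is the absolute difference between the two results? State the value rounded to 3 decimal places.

Under algebraic product:
  p | t = a + b − a·b on (0.9700, 0.7400) = 0.9922
  t | (p | t) = a + b − a·b on (0.7400, 0.9922) = 0.9980
  ~t = 1 − 0.7400 = 0.2600
  ~t | p = a + b − a·b on (0.2600, 0.9700) = 0.9778
  (t | (p | t)) & (~t | p) = a·b on (0.9980, 0.9778) = 0.9758
  → value = 0.9758
Under bounded:
  p | t = min(1, a+b) on (0.97, 0.74) = 1.00
  t | (p | t) = min(1, a+b) on (0.74, 1.00) = 1.00
  ~t = 1 − 0.74 = 0.26
  ~t | p = min(1, a+b) on (0.26, 0.97) = 1.00
  (t | (p | t)) & (~t | p) = max(0, a+b−1) on (1.00, 1.00) = 1.00
  → value = 1.0000
|0.9758 − 1.0000| = 0.024

0.024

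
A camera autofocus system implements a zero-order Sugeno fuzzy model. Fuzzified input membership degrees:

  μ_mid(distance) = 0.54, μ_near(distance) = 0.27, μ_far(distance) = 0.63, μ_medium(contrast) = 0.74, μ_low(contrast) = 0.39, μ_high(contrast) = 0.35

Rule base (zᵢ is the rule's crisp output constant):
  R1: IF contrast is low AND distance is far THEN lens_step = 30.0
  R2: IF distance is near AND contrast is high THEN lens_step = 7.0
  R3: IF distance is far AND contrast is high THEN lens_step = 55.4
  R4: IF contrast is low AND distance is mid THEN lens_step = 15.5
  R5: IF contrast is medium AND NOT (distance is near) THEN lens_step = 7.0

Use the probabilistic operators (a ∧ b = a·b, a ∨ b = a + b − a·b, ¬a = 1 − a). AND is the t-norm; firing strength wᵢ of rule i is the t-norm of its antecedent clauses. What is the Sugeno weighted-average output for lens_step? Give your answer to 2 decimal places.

R1 (z=30.0): low=0.39, far=0.63; AND[a·b] → w = 0.2457
R2 (z=7.0): near=0.27, high=0.35; AND[a·b] → w = 0.0945
R3 (z=55.4): far=0.63, high=0.35; AND[a·b] → w = 0.2205
R4 (z=15.5): low=0.39, mid=0.54; AND[a·b] → w = 0.2106
R5 (z=7.0): medium=0.74, ¬near=1−0.27=0.73; AND[a·b] → w = 0.5402
Weighted average = (0.2457·30.0 + 0.0945·7.0 + 0.2205·55.4 + 0.2106·15.5 + 0.5402·7.0) / (0.2457 + 0.0945 + 0.2205 + 0.2106 + 0.5402)
  = 27.2939 / 1.3115 = 20.81

20.81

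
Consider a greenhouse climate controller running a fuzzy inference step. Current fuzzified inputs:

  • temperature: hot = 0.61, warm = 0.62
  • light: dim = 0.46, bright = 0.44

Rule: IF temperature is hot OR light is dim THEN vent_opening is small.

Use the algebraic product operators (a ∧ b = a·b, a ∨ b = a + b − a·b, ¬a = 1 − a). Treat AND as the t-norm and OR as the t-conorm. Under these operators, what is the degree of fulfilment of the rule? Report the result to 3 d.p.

0.789

firing strength: hot=0.61, dim=0.46; OR[a + b − a·b] → w = 0.7894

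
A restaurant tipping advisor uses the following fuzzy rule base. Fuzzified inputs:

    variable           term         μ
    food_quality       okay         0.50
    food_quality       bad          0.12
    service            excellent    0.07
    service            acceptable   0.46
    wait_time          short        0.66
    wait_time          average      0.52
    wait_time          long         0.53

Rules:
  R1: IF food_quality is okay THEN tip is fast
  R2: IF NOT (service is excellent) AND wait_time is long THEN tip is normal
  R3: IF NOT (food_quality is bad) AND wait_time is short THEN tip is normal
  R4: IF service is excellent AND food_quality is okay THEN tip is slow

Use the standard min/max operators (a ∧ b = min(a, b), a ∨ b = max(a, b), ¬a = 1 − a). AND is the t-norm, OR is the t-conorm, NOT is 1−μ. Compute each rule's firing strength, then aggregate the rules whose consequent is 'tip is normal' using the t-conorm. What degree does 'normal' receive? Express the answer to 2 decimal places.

0.66

R1: okay=0.50 → w = 0.50
R2: ¬excellent=1−0.07=0.93, long=0.53; AND[min(a, b)] → w = 0.53
R3: ¬bad=1−0.12=0.88, short=0.66; AND[min(a, b)] → w = 0.66
R4: excellent=0.07, okay=0.50; AND[min(a, b)] → w = 0.07
Rules with consequent 'normal': {R2, R3} → strengths 0.53, 0.66
Aggregate via t-conorm [max(a, b)]: 0.66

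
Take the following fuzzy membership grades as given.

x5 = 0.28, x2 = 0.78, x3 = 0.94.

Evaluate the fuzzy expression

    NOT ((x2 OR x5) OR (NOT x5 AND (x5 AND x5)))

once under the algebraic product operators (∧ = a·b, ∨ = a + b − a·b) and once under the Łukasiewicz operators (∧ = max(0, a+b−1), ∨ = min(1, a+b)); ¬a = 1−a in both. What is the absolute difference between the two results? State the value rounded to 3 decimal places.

Under algebraic product:
  x2 OR x5 = a + b − a·b on (0.7800, 0.2800) = 0.8416
  NOT x5 = 1 − 0.2800 = 0.7200
  x5 AND x5 = a·b on (0.2800, 0.2800) = 0.0784
  NOT x5 AND (x5 AND x5) = a·b on (0.7200, 0.0784) = 0.0564
  (x2 OR x5) OR (NOT x5 AND (x5 AND x5)) = a + b − a·b on (0.8416, 0.0564) = 0.8505
  NOT ((x2 OR x5) OR (NOT x5 AND (x5 AND x5))) = 1 − 0.8505 = 0.1495
  → value = 0.1495
Under Łukasiewicz:
  x2 OR x5 = min(1, a+b) on (0.78, 0.28) = 1.00
  NOT x5 = 1 − 0.28 = 0.72
  x5 AND x5 = max(0, a+b−1) on (0.28, 0.28) = 0.00
  NOT x5 AND (x5 AND x5) = max(0, a+b−1) on (0.72, 0.00) = 0.00
  (x2 OR x5) OR (NOT x5 AND (x5 AND x5)) = min(1, a+b) on (1.00, 0.00) = 1.00
  NOT ((x2 OR x5) OR (NOT x5 AND (x5 AND x5))) = 1 − 1.00 = 0.00
  → value = 0.0000
|0.1495 − 0.0000| = 0.149

0.149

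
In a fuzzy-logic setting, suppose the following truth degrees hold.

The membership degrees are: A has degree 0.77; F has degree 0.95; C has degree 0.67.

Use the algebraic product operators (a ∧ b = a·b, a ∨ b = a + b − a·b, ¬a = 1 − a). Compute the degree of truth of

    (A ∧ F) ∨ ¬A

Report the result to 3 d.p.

A ∧ F = a·b on (0.7700, 0.9500) = 0.7315
¬A = 1 − 0.7700 = 0.2300
(A ∧ F) ∨ ¬A = a + b − a·b on (0.7315, 0.2300) = 0.7933

0.793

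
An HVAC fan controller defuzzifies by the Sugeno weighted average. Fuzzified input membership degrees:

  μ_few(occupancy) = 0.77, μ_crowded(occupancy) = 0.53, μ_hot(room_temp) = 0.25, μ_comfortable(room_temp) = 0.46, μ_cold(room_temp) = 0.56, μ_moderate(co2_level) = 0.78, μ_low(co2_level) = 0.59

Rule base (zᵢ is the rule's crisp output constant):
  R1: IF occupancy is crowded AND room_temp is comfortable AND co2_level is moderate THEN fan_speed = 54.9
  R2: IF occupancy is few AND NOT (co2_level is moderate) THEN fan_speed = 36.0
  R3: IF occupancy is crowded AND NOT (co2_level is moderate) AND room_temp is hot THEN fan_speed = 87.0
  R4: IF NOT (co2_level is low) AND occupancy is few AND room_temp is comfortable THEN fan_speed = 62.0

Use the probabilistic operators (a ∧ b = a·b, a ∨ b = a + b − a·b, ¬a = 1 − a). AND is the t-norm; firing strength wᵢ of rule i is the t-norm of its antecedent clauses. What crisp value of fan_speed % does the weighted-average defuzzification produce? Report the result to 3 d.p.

52.587

R1 (z=54.9): crowded=0.53, comfortable=0.46, moderate=0.78; AND[a·b] → w = 0.1902
R2 (z=36.0): few=0.77, ¬moderate=1−0.78=0.22; AND[a·b] → w = 0.1694
R3 (z=87.0): crowded=0.53, ¬moderate=1−0.78=0.22, hot=0.25; AND[a·b] → w = 0.0291
R4 (z=62.0): ¬low=1−0.59=0.41, few=0.77, comfortable=0.46; AND[a·b] → w = 0.1452
Weighted average = (0.1902·54.9 + 0.1694·36.0 + 0.0291·87.0 + 0.1452·62.0) / (0.1902 + 0.1694 + 0.0291 + 0.1452)
  = 28.0782 / 0.5339 = 52.587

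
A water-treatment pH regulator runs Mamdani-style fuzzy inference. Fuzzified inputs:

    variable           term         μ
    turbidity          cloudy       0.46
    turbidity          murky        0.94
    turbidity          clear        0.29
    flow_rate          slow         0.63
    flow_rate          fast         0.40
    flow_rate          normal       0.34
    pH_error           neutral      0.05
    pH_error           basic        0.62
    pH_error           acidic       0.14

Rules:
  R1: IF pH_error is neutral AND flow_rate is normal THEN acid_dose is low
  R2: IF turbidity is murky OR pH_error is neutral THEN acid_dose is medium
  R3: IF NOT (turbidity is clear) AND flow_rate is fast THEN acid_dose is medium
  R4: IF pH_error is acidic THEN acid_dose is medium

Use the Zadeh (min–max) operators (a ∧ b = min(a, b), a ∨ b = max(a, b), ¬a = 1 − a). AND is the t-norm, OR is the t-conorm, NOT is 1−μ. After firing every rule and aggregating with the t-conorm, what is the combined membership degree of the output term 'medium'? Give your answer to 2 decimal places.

R1: neutral=0.05, normal=0.34; AND[min(a, b)] → w = 0.05
R2: murky=0.94, neutral=0.05; OR[max(a, b)] → w = 0.94
R3: ¬clear=1−0.29=0.71, fast=0.40; AND[min(a, b)] → w = 0.40
R4: acidic=0.14 → w = 0.14
Rules with consequent 'medium': {R2, R3, R4} → strengths 0.94, 0.40, 0.14
Aggregate via t-conorm [max(a, b)]: 0.94

0.94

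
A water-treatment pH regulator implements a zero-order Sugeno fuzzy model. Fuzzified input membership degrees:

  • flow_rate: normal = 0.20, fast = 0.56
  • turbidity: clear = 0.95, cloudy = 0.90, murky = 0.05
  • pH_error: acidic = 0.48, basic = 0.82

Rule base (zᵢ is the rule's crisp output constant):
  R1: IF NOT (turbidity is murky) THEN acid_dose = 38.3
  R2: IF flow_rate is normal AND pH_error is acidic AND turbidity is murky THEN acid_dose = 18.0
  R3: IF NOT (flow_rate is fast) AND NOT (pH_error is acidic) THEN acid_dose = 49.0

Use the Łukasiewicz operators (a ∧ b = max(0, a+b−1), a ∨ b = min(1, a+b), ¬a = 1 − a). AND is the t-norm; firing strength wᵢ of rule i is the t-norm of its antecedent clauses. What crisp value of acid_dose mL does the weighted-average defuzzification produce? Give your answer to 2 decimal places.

R1 (z=38.3): ¬murky=1−0.05=0.95 → w = 0.95
R2 (z=18.0): normal=0.20, acidic=0.48, murky=0.05; AND[max(0, a+b−1)] → w = 0.00
R3 (z=49.0): ¬fast=1−0.56=0.44, ¬acidic=1−0.48=0.52; AND[max(0, a+b−1)] → w = 0.00
Weighted average = (0.95·38.3 + 0.00·18.0 + 0.00·49.0) / (0.95 + 0.00 + 0.00)
  = 36.3850 / 0.9500 = 38.30

38.30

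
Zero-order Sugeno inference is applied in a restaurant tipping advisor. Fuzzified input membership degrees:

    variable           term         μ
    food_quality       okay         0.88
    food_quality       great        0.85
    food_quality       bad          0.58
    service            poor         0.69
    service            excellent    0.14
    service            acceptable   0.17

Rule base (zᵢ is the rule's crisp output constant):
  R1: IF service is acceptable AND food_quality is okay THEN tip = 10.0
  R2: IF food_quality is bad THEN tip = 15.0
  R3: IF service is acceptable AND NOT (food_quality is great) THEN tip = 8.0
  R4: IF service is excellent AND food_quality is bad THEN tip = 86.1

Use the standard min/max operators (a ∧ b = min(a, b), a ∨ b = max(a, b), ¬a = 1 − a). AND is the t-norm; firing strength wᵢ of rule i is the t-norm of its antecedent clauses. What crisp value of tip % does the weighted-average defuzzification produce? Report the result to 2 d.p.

R1 (z=10.0): acceptable=0.17, okay=0.88; AND[min(a, b)] → w = 0.17
R2 (z=15.0): bad=0.58 → w = 0.58
R3 (z=8.0): acceptable=0.17, ¬great=1−0.85=0.15; AND[min(a, b)] → w = 0.15
R4 (z=86.1): excellent=0.14, bad=0.58; AND[min(a, b)] → w = 0.14
Weighted average = (0.17·10.0 + 0.58·15.0 + 0.15·8.0 + 0.14·86.1) / (0.17 + 0.58 + 0.15 + 0.14)
  = 23.6540 / 1.0400 = 22.74

22.74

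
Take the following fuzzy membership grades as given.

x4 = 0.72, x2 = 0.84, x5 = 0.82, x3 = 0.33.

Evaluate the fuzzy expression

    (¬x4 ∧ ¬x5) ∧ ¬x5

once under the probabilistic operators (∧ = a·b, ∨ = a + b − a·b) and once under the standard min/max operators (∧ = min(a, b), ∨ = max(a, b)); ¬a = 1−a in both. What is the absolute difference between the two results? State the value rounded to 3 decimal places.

Under probabilistic:
  ¬x4 = 1 − 0.7200 = 0.2800
  ¬x5 = 1 − 0.8200 = 0.1800
  ¬x4 ∧ ¬x5 = a·b on (0.2800, 0.1800) = 0.0504
  ¬x5 = 1 − 0.8200 = 0.1800
  (¬x4 ∧ ¬x5) ∧ ¬x5 = a·b on (0.0504, 0.1800) = 0.0091
  → value = 0.0091
Under standard min/max:
  ¬x4 = 1 − 0.72 = 0.28
  ¬x5 = 1 − 0.82 = 0.18
  ¬x4 ∧ ¬x5 = min(a, b) on (0.28, 0.18) = 0.18
  ¬x5 = 1 − 0.82 = 0.18
  (¬x4 ∧ ¬x5) ∧ ¬x5 = min(a, b) on (0.18, 0.18) = 0.18
  → value = 0.1800
|0.0091 − 0.1800| = 0.171

0.171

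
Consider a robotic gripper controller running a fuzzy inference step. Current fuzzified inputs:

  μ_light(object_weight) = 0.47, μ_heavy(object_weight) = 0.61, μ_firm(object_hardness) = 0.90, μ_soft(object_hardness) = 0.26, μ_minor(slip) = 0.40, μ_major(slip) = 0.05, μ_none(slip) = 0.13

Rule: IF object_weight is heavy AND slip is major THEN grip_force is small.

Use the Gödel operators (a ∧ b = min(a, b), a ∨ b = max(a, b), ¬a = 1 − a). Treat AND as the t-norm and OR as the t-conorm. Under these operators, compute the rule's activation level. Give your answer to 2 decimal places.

0.05

firing strength: heavy=0.61, major=0.05; AND[min(a, b)] → w = 0.05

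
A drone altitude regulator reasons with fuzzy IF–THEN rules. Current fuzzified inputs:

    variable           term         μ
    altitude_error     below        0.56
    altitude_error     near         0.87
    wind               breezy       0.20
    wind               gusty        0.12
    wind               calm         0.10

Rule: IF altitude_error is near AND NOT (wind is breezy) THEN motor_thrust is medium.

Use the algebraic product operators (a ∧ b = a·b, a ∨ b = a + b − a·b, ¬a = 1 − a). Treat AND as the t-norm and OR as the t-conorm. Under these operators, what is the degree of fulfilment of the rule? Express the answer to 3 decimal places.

0.696

firing strength: near=0.87, ¬breezy=1−0.20=0.80; AND[a·b] → w = 0.6960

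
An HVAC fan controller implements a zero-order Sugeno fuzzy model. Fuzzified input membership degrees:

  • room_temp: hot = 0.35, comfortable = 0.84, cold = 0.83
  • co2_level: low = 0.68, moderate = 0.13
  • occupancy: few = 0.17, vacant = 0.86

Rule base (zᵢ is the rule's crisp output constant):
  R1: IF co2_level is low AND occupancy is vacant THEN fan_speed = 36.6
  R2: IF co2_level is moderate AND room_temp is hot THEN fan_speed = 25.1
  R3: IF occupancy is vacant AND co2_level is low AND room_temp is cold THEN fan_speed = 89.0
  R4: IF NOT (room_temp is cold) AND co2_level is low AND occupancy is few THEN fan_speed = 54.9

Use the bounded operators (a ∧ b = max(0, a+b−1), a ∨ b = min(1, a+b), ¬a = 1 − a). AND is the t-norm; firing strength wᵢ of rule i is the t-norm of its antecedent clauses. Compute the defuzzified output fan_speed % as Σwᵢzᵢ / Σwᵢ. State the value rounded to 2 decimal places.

R1 (z=36.6): low=0.68, vacant=0.86; AND[max(0, a+b−1)] → w = 0.54
R2 (z=25.1): moderate=0.13, hot=0.35; AND[max(0, a+b−1)] → w = 0.00
R3 (z=89.0): vacant=0.86, low=0.68, cold=0.83; AND[max(0, a+b−1)] → w = 0.37
R4 (z=54.9): ¬cold=1−0.83=0.17, low=0.68, few=0.17; AND[max(0, a+b−1)] → w = 0.00
Weighted average = (0.54·36.6 + 0.00·25.1 + 0.37·89.0 + 0.00·54.9) / (0.54 + 0.00 + 0.37 + 0.00)
  = 52.6940 / 0.9100 = 57.91

57.91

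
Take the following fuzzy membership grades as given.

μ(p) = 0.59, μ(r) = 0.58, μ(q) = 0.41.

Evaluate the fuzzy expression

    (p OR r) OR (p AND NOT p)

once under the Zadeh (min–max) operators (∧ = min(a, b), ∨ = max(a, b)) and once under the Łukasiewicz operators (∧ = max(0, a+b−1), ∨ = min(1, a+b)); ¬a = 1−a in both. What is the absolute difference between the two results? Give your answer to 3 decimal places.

Under Zadeh (min–max):
  p OR r = max(a, b) on (0.59, 0.58) = 0.59
  NOT p = 1 − 0.59 = 0.41
  p AND NOT p = min(a, b) on (0.59, 0.41) = 0.41
  (p OR r) OR (p AND NOT p) = max(a, b) on (0.59, 0.41) = 0.59
  → value = 0.5900
Under Łukasiewicz:
  p OR r = min(1, a+b) on (0.59, 0.58) = 1.00
  NOT p = 1 − 0.59 = 0.41
  p AND NOT p = max(0, a+b−1) on (0.59, 0.41) = 0.00
  (p OR r) OR (p AND NOT p) = min(1, a+b) on (1.00, 0.00) = 1.00
  → value = 1.0000
|0.5900 − 1.0000| = 0.410

0.410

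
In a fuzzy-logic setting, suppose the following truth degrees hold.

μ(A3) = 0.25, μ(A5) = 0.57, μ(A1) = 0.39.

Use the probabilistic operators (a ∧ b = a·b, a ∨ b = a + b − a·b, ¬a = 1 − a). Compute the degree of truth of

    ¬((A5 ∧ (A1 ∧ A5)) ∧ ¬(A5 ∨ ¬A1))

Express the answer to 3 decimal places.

A1 ∧ A5 = a·b on (0.3900, 0.5700) = 0.2223
A5 ∧ (A1 ∧ A5) = a·b on (0.5700, 0.2223) = 0.1267
¬A1 = 1 − 0.3900 = 0.6100
A5 ∨ ¬A1 = a + b − a·b on (0.5700, 0.6100) = 0.8323
¬(A5 ∨ ¬A1) = 1 − 0.8323 = 0.1677
(A5 ∧ (A1 ∧ A5)) ∧ ¬(A5 ∨ ¬A1) = a·b on (0.1267, 0.1677) = 0.0212
¬((A5 ∧ (A1 ∧ A5)) ∧ ¬(A5 ∨ ¬A1)) = 1 − 0.0212 = 0.9788

0.979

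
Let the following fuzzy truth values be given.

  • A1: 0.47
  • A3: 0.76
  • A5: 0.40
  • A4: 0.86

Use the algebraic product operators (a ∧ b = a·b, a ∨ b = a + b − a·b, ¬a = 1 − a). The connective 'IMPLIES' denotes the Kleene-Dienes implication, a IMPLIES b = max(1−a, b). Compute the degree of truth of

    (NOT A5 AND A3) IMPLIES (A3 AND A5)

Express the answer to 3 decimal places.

NOT A5 = 1 − 0.4000 = 0.6000
NOT A5 AND A3 = a·b on (0.6000, 0.7600) = 0.4560
A3 AND A5 = a·b on (0.7600, 0.4000) = 0.3040
(NOT A5 AND A3) IMPLIES (A3 AND A5)  [Kleene-Dienes: max(1−a, b)] with a=0.4560, b=0.3040 → 0.5440

0.544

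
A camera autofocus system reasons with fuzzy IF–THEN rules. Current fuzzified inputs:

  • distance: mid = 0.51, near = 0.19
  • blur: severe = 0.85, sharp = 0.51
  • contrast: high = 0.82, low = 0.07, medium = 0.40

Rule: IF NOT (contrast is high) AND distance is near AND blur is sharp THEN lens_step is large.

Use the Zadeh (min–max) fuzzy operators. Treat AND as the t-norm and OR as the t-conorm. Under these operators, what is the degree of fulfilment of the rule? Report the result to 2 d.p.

0.18

firing strength: ¬high=1−0.82=0.18, near=0.19, sharp=0.51; AND[min(a, b)] → w = 0.18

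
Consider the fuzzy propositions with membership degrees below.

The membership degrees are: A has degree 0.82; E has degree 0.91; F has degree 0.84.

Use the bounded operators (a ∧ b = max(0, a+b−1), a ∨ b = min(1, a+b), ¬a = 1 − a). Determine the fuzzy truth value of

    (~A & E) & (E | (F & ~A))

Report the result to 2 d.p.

~A = 1 − 0.82 = 0.18
~A & E = max(0, a+b−1) on (0.18, 0.91) = 0.09
~A = 1 − 0.82 = 0.18
F & ~A = max(0, a+b−1) on (0.84, 0.18) = 0.02
E | (F & ~A) = min(1, a+b) on (0.91, 0.02) = 0.93
(~A & E) & (E | (F & ~A)) = max(0, a+b−1) on (0.09, 0.93) = 0.02

0.02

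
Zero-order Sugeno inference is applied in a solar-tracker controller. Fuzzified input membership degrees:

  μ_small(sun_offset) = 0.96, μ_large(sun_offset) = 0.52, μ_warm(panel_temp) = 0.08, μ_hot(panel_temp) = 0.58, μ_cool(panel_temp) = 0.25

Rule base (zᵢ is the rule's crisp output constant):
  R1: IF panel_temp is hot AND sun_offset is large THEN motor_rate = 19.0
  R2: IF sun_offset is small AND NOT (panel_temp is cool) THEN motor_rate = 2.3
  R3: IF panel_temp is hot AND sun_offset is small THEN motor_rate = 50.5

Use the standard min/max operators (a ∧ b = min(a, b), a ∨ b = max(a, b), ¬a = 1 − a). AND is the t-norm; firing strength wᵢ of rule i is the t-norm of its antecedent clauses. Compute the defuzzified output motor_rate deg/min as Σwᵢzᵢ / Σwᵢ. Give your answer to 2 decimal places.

R1 (z=19.0): hot=0.58, large=0.52; AND[min(a, b)] → w = 0.52
R2 (z=2.3): small=0.96, ¬cool=1−0.25=0.75; AND[min(a, b)] → w = 0.75
R3 (z=50.5): hot=0.58, small=0.96; AND[min(a, b)] → w = 0.58
Weighted average = (0.52·19.0 + 0.75·2.3 + 0.58·50.5) / (0.52 + 0.75 + 0.58)
  = 40.8950 / 1.8500 = 22.11

22.11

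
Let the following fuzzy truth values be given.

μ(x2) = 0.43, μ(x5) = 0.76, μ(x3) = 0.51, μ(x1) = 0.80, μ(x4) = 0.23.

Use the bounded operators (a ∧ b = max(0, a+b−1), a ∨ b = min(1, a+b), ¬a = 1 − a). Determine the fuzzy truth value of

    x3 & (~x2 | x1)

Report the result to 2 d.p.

~x2 = 1 − 0.43 = 0.57
~x2 | x1 = min(1, a+b) on (0.57, 0.80) = 1.00
x3 & (~x2 | x1) = max(0, a+b−1) on (0.51, 1.00) = 0.51

0.51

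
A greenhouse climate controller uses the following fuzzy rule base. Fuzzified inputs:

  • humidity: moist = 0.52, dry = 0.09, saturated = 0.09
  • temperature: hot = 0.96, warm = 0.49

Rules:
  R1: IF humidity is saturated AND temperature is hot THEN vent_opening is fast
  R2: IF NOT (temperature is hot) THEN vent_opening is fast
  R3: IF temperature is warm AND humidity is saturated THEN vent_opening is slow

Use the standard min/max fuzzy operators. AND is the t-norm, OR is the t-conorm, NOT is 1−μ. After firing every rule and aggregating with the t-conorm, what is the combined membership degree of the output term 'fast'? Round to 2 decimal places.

R1: saturated=0.09, hot=0.96; AND[min(a, b)] → w = 0.09
R2: ¬hot=1−0.96=0.04 → w = 0.04
R3: warm=0.49, saturated=0.09; AND[min(a, b)] → w = 0.09
Rules with consequent 'fast': {R1, R2} → strengths 0.09, 0.04
Aggregate via t-conorm [max(a, b)]: 0.09

0.09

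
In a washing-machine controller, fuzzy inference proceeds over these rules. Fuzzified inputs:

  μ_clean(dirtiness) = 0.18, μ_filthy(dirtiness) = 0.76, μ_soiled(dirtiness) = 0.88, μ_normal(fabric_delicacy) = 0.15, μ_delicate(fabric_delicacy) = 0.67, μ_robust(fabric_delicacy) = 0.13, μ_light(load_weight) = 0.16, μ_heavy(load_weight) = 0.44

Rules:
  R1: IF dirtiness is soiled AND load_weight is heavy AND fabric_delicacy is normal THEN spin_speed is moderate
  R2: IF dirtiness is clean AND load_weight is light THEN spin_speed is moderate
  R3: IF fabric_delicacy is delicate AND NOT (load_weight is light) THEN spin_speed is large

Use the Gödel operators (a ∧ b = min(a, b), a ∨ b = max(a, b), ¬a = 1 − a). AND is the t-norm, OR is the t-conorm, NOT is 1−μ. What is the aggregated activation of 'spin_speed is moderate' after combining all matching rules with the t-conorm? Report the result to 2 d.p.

R1: soiled=0.88, heavy=0.44, normal=0.15; AND[min(a, b)] → w = 0.15
R2: clean=0.18, light=0.16; AND[min(a, b)] → w = 0.16
R3: delicate=0.67, ¬light=1−0.16=0.84; AND[min(a, b)] → w = 0.67
Rules with consequent 'moderate': {R1, R2} → strengths 0.15, 0.16
Aggregate via t-conorm [max(a, b)]: 0.16

0.16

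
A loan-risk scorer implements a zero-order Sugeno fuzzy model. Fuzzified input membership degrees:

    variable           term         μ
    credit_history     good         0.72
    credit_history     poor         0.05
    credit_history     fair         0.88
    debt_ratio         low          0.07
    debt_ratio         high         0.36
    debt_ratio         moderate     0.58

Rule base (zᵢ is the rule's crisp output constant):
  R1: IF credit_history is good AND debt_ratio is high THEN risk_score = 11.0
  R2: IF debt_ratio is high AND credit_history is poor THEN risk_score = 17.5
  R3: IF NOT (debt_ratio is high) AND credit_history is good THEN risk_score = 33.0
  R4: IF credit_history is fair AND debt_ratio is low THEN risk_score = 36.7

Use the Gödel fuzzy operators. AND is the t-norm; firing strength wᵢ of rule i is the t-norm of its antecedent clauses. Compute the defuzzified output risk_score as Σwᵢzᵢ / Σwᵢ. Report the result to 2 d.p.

R1 (z=11.0): good=0.72, high=0.36; AND[min(a, b)] → w = 0.36
R2 (z=17.5): high=0.36, poor=0.05; AND[min(a, b)] → w = 0.05
R3 (z=33.0): ¬high=1−0.36=0.64, good=0.72; AND[min(a, b)] → w = 0.64
R4 (z=36.7): fair=0.88, low=0.07; AND[min(a, b)] → w = 0.07
Weighted average = (0.36·11.0 + 0.05·17.5 + 0.64·33.0 + 0.07·36.7) / (0.36 + 0.05 + 0.64 + 0.07)
  = 28.5240 / 1.1200 = 25.47

25.47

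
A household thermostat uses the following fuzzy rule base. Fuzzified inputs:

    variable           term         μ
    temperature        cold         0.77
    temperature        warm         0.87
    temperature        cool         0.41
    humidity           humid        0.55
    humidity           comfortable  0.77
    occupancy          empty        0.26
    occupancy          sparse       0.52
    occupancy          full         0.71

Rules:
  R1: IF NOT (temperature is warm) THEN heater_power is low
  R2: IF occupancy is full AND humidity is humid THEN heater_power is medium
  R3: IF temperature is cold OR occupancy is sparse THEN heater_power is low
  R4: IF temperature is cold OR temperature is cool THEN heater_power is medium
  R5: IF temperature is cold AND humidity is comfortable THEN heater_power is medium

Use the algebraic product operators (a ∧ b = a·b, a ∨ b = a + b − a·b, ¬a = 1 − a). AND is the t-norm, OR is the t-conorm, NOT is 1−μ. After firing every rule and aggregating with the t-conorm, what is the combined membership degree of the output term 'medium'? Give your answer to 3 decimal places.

0.966

R1: ¬warm=1−0.87=0.13 → w = 0.1300
R2: full=0.71, humid=0.55; AND[a·b] → w = 0.3905
R3: cold=0.77, sparse=0.52; OR[a + b − a·b] → w = 0.8896
R4: cold=0.77, cool=0.41; OR[a + b − a·b] → w = 0.8643
R5: cold=0.77, comfortable=0.77; AND[a·b] → w = 0.5929
Rules with consequent 'medium': {R2, R4, R5} → strengths 0.3905, 0.8643, 0.5929
Aggregate via t-conorm [a + b − a·b]: 0.9663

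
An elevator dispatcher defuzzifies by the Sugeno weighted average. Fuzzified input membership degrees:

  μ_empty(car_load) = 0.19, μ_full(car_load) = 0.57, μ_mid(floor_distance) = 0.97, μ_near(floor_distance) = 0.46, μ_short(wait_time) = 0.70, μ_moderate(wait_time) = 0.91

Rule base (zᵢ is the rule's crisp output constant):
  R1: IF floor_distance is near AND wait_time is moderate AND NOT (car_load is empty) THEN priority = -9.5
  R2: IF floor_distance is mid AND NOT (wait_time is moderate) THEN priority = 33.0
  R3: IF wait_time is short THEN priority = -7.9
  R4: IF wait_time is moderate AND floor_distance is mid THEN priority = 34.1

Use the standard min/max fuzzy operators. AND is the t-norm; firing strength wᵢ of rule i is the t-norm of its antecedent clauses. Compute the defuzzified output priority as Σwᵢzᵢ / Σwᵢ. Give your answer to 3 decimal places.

R1 (z=-9.5): near=0.46, moderate=0.91, ¬empty=1−0.19=0.81; AND[min(a, b)] → w = 0.46
R2 (z=33.0): mid=0.97, ¬moderate=1−0.91=0.09; AND[min(a, b)] → w = 0.09
R3 (z=-7.9): short=0.70 → w = 0.70
R4 (z=34.1): moderate=0.91, mid=0.97; AND[min(a, b)] → w = 0.91
Weighted average = (0.46·-9.5 + 0.09·33.0 + 0.70·-7.9 + 0.91·34.1) / (0.46 + 0.09 + 0.70 + 0.91)
  = 24.1010 / 2.1600 = 11.158

11.158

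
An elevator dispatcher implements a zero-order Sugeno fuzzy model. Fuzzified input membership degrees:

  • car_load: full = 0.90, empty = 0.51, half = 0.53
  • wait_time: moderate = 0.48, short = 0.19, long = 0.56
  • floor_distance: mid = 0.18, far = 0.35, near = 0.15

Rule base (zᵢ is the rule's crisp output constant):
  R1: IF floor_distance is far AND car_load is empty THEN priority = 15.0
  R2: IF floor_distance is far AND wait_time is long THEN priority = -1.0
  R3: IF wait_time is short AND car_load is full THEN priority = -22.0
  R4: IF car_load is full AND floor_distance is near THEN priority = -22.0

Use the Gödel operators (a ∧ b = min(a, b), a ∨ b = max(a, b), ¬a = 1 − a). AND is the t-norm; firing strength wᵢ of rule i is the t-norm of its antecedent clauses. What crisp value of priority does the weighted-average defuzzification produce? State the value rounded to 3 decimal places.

-2.481

R1 (z=15.0): far=0.35, empty=0.51; AND[min(a, b)] → w = 0.35
R2 (z=-1.0): far=0.35, long=0.56; AND[min(a, b)] → w = 0.35
R3 (z=-22.0): short=0.19, full=0.90; AND[min(a, b)] → w = 0.19
R4 (z=-22.0): full=0.90, near=0.15; AND[min(a, b)] → w = 0.15
Weighted average = (0.35·15.0 + 0.35·-1.0 + 0.19·-22.0 + 0.15·-22.0) / (0.35 + 0.35 + 0.19 + 0.15)
  = -2.5800 / 1.0400 = -2.481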